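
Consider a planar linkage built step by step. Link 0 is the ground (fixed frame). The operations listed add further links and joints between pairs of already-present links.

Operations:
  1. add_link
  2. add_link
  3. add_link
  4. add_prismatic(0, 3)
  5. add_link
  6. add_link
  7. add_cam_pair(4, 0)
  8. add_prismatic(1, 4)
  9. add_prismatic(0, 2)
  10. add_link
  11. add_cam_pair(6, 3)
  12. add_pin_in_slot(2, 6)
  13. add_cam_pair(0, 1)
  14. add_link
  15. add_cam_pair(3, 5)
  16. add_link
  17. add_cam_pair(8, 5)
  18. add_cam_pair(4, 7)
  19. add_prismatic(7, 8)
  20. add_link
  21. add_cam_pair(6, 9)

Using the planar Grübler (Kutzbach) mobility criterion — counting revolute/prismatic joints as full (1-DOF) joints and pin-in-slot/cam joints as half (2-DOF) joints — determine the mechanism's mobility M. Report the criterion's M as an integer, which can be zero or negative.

L=1 J1=0 J2=0
add link → L=2 J1=0 J2=0
add link → L=3 J1=0 J2=0
add link → L=4 J1=0 J2=0
P@0,3 dof=1 J1 → L=4 J1=1 J2=0
add link → L=5 J1=1 J2=0
add link → L=6 J1=1 J2=0
C@4,0 dof=2 J2 → L=6 J1=1 J2=1
P@1,4 dof=1 J1 → L=6 J1=2 J2=1
P@0,2 dof=1 J1 → L=6 J1=3 J2=1
add link → L=7 J1=3 J2=1
C@6,3 dof=2 J2 → L=7 J1=3 J2=2
PS@2,6 dof=2 J2 → L=7 J1=3 J2=3
C@0,1 dof=2 J2 → L=7 J1=3 J2=4
add link → L=8 J1=3 J2=4
C@3,5 dof=2 J2 → L=8 J1=3 J2=5
add link → L=9 J1=3 J2=5
C@8,5 dof=2 J2 → L=9 J1=3 J2=6
C@4,7 dof=2 J2 → L=9 J1=3 J2=7
P@7,8 dof=1 J1 → L=9 J1=4 J2=7
add link → L=10 J1=4 J2=7
C@6,9 dof=2 J2 → L=10 J1=4 J2=8
M=3(L−1)−2J1−J2=3·9−2·4−8=11

M = 11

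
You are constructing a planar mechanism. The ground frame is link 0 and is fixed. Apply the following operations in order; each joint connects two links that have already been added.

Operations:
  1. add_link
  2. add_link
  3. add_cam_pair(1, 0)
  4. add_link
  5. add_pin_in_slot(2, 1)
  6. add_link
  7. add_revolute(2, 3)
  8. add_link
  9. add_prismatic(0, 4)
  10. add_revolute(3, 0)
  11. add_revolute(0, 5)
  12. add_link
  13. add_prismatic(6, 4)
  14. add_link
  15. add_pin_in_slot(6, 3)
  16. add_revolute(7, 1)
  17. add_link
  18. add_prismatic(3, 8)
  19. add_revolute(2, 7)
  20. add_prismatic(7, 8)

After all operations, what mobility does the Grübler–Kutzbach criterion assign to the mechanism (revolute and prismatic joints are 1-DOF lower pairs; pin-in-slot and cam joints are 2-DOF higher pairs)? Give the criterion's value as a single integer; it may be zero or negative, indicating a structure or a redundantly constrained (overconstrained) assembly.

M = 3

link 0 = ground. State L|J1|J2 = 1|0|0
+link1  2|0|0
+link2  3|0|0
C(1,0) f=2→J2  3|0|1
+link3  4|0|1
PS(2,1) f=2→J2  4|0|2
+link4  5|0|2
R(2,3) f=1→J1  5|1|2
+link5  6|1|2
P(0,4) f=1→J1  6|2|2
R(3,0) f=1→J1  6|3|2
R(0,5) f=1→J1  6|4|2
+link6  7|4|2
P(6,4) f=1→J1  7|5|2
+link7  8|5|2
PS(6,3) f=2→J2  8|5|3
R(7,1) f=1→J1  8|6|3
+link8  9|6|3
P(3,8) f=1→J1  9|7|3
R(2,7) f=1→J1  9|8|3
P(7,8) f=1→J1  9|9|3
M = 3(9−1)−2·9−3 = 24−18−3 = 3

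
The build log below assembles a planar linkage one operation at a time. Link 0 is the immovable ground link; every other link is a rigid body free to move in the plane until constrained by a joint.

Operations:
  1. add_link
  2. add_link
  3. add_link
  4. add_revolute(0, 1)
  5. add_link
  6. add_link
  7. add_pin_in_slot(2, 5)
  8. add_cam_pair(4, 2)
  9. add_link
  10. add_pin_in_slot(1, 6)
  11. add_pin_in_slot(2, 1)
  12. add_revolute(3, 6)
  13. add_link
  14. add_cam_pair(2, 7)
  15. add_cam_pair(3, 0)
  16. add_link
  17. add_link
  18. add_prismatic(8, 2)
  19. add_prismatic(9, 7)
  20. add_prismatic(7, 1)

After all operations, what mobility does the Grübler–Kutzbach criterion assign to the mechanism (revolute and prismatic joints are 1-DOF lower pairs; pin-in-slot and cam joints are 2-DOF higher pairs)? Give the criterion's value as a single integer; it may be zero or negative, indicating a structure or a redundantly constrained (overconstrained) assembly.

M = 11

(L,J1,J2)=(1,0,0); link0 fixed
link1: (2,0,0)
link2: (3,0,0)
link3: (4,0,0)
R 0-1 [J1]: (4,1,0)
link4: (5,1,0)
link5: (6,1,0)
PS 2-5 [J2]: (6,1,1)
C 4-2 [J2]: (6,1,2)
link6: (7,1,2)
PS 1-6 [J2]: (7,1,3)
PS 2-1 [J2]: (7,1,4)
R 3-6 [J1]: (7,2,4)
link7: (8,2,4)
C 2-7 [J2]: (8,2,5)
C 3-0 [J2]: (8,2,6)
link8: (9,2,6)
link9: (10,2,6)
P 8-2 [J1]: (10,3,6)
P 9-7 [J1]: (10,4,6)
P 7-1 [J1]: (10,5,6)
Grübler: 3·9 − 2·5 − 6 = 11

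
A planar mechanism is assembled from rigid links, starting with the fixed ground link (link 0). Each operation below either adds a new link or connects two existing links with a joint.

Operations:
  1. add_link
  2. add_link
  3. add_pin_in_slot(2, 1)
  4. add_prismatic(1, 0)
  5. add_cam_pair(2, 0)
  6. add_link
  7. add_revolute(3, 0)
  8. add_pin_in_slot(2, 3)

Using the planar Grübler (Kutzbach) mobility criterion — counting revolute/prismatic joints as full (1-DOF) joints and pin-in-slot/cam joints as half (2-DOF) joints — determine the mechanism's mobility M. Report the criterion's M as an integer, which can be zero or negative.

L=1 J1=0 J2=0
add link → L=2 J1=0 J2=0
add link → L=3 J1=0 J2=0
PS@2,1 dof=2 J2 → L=3 J1=0 J2=1
P@1,0 dof=1 J1 → L=3 J1=1 J2=1
C@2,0 dof=2 J2 → L=3 J1=1 J2=2
add link → L=4 J1=1 J2=2
R@3,0 dof=1 J1 → L=4 J1=2 J2=2
PS@2,3 dof=2 J2 → L=4 J1=2 J2=3
M=3(L−1)−2J1−J2=3·3−2·2−3=2

M = 2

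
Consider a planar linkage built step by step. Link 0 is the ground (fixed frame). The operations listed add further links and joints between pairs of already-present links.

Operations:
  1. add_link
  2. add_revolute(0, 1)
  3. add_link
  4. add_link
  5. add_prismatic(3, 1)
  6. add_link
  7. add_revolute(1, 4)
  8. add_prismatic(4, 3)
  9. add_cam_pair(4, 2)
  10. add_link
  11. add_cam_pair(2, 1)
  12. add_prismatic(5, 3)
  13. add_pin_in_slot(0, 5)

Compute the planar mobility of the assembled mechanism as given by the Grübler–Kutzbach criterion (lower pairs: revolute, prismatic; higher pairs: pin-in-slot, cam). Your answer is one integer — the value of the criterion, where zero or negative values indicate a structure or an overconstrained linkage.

L=1 J1=0 J2=0
add link → L=2 J1=0 J2=0
R@0,1 dof=1 J1 → L=2 J1=1 J2=0
add link → L=3 J1=1 J2=0
add link → L=4 J1=1 J2=0
P@3,1 dof=1 J1 → L=4 J1=2 J2=0
add link → L=5 J1=2 J2=0
R@1,4 dof=1 J1 → L=5 J1=3 J2=0
P@4,3 dof=1 J1 → L=5 J1=4 J2=0
C@4,2 dof=2 J2 → L=5 J1=4 J2=1
add link → L=6 J1=4 J2=1
C@2,1 dof=2 J2 → L=6 J1=4 J2=2
P@5,3 dof=1 J1 → L=6 J1=5 J2=2
PS@0,5 dof=2 J2 → L=6 J1=5 J2=3
M=3(L−1)−2J1−J2=3·5−2·5−3=2

M = 2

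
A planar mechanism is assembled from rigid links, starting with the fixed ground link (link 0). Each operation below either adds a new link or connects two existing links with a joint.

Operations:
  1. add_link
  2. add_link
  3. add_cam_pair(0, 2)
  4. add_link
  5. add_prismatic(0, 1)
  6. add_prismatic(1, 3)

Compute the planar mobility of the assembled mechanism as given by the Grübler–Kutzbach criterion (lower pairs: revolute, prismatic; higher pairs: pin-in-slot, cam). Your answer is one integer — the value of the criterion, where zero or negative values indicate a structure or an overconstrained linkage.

M = 4

link 0 = ground. State L|J1|J2 = 1|0|0
+link1  2|0|0
+link2  3|0|0
C(0,2) f=2→J2  3|0|1
+link3  4|0|1
P(0,1) f=1→J1  4|1|1
P(1,3) f=1→J1  4|2|1
M = 3(4−1)−2·2−1 = 9−4−1 = 4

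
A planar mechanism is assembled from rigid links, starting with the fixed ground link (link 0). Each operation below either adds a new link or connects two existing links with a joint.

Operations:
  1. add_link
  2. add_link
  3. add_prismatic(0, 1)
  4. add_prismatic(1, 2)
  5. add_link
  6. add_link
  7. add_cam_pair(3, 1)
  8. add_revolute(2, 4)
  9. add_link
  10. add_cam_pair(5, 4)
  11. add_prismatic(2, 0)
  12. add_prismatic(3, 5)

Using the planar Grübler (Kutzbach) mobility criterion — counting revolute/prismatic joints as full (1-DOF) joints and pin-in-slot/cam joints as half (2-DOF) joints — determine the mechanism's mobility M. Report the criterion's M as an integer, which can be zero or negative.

[1;0;0] (link 0 is ground)
L+ [2;0;0]
L+ [3;0;0]
P(0,1)∈J1 [3;1;0]
P(1,2)∈J1 [3;2;0]
L+ [4;2;0]
L+ [5;2;0]
C(3,1)∈J2 [5;2;1]
R(2,4)∈J1 [5;3;1]
L+ [6;3;1]
C(5,4)∈J2 [6;3;2]
P(2,0)∈J1 [6;4;2]
P(3,5)∈J1 [6;5;2]
mobility = 15 − 10 − 2 = 3

M = 3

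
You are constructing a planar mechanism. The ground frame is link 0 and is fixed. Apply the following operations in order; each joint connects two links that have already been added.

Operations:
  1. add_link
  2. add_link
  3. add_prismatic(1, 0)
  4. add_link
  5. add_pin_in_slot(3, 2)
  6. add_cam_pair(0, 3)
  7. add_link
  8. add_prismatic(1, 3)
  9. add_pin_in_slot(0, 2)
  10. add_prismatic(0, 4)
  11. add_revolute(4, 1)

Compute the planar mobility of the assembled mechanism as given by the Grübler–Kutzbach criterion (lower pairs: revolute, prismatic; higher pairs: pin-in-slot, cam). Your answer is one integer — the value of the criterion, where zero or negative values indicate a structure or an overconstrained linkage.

L=1 J1=0 J2=0
add link → L=2 J1=0 J2=0
add link → L=3 J1=0 J2=0
P@1,0 dof=1 J1 → L=3 J1=1 J2=0
add link → L=4 J1=1 J2=0
PS@3,2 dof=2 J2 → L=4 J1=1 J2=1
C@0,3 dof=2 J2 → L=4 J1=1 J2=2
add link → L=5 J1=1 J2=2
P@1,3 dof=1 J1 → L=5 J1=2 J2=2
PS@0,2 dof=2 J2 → L=5 J1=2 J2=3
P@0,4 dof=1 J1 → L=5 J1=3 J2=3
R@4,1 dof=1 J1 → L=5 J1=4 J2=3
M=3(L−1)−2J1−J2=3·4−2·4−3=1

M = 1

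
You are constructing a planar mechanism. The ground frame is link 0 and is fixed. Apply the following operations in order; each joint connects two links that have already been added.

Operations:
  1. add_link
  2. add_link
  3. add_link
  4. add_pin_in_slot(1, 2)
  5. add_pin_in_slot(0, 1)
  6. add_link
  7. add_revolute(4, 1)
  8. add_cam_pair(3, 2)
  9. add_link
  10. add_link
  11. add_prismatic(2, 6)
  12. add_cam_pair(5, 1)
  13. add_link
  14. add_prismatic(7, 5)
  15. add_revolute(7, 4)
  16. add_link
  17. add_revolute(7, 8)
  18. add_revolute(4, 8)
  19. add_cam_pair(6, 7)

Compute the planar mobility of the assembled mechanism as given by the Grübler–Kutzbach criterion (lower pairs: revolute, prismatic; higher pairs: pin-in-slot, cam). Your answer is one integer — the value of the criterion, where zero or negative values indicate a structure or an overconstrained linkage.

L=1 J1=0 J2=0
add link → L=2 J1=0 J2=0
add link → L=3 J1=0 J2=0
add link → L=4 J1=0 J2=0
PS@1,2 dof=2 J2 → L=4 J1=0 J2=1
PS@0,1 dof=2 J2 → L=4 J1=0 J2=2
add link → L=5 J1=0 J2=2
R@4,1 dof=1 J1 → L=5 J1=1 J2=2
C@3,2 dof=2 J2 → L=5 J1=1 J2=3
add link → L=6 J1=1 J2=3
add link → L=7 J1=1 J2=3
P@2,6 dof=1 J1 → L=7 J1=2 J2=3
C@5,1 dof=2 J2 → L=7 J1=2 J2=4
add link → L=8 J1=2 J2=4
P@7,5 dof=1 J1 → L=8 J1=3 J2=4
R@7,4 dof=1 J1 → L=8 J1=4 J2=4
add link → L=9 J1=4 J2=4
R@7,8 dof=1 J1 → L=9 J1=5 J2=4
R@4,8 dof=1 J1 → L=9 J1=6 J2=4
C@6,7 dof=2 J2 → L=9 J1=6 J2=5
M=3(L−1)−2J1−J2=3·8−2·6−5=7

M = 7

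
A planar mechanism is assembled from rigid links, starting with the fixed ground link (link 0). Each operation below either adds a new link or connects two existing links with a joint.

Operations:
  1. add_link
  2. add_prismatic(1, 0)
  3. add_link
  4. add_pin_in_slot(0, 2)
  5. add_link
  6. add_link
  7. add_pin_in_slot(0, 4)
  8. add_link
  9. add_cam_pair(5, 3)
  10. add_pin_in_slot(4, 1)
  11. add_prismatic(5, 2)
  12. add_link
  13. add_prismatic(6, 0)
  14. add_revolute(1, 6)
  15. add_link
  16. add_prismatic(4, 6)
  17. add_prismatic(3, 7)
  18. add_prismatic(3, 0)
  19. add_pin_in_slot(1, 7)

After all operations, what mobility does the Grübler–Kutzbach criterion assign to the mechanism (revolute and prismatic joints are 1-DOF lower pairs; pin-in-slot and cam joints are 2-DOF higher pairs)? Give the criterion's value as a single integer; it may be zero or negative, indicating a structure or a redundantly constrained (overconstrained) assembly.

[1;0;0] (link 0 is ground)
L+ [2;0;0]
P(1,0)∈J1 [2;1;0]
L+ [3;1;0]
PS(0,2)∈J2 [3;1;1]
L+ [4;1;1]
L+ [5;1;1]
PS(0,4)∈J2 [5;1;2]
L+ [6;1;2]
C(5,3)∈J2 [6;1;3]
PS(4,1)∈J2 [6;1;4]
P(5,2)∈J1 [6;2;4]
L+ [7;2;4]
P(6,0)∈J1 [7;3;4]
R(1,6)∈J1 [7;4;4]
L+ [8;4;4]
P(4,6)∈J1 [8;5;4]
P(3,7)∈J1 [8;6;4]
P(3,0)∈J1 [8;7;4]
PS(1,7)∈J2 [8;7;5]
mobility = 21 − 14 − 5 = 2

M = 2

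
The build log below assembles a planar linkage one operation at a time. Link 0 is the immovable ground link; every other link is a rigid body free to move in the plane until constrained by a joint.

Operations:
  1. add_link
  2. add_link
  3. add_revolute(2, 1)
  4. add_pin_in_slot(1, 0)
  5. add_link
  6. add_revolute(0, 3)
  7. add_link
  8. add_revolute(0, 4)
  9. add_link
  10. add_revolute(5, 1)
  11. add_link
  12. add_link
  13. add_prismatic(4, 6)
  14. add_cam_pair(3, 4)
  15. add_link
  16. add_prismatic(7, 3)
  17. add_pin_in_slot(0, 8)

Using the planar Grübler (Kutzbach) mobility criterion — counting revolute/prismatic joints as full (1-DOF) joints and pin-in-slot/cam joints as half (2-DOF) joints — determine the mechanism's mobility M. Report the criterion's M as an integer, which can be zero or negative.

L=1 J1=0 J2=0
add link → L=2 J1=0 J2=0
add link → L=3 J1=0 J2=0
R@2,1 dof=1 J1 → L=3 J1=1 J2=0
PS@1,0 dof=2 J2 → L=3 J1=1 J2=1
add link → L=4 J1=1 J2=1
R@0,3 dof=1 J1 → L=4 J1=2 J2=1
add link → L=5 J1=2 J2=1
R@0,4 dof=1 J1 → L=5 J1=3 J2=1
add link → L=6 J1=3 J2=1
R@5,1 dof=1 J1 → L=6 J1=4 J2=1
add link → L=7 J1=4 J2=1
add link → L=8 J1=4 J2=1
P@4,6 dof=1 J1 → L=8 J1=5 J2=1
C@3,4 dof=2 J2 → L=8 J1=5 J2=2
add link → L=9 J1=5 J2=2
P@7,3 dof=1 J1 → L=9 J1=6 J2=2
PS@0,8 dof=2 J2 → L=9 J1=6 J2=3
M=3(L−1)−2J1−J2=3·8−2·6−3=9

M = 9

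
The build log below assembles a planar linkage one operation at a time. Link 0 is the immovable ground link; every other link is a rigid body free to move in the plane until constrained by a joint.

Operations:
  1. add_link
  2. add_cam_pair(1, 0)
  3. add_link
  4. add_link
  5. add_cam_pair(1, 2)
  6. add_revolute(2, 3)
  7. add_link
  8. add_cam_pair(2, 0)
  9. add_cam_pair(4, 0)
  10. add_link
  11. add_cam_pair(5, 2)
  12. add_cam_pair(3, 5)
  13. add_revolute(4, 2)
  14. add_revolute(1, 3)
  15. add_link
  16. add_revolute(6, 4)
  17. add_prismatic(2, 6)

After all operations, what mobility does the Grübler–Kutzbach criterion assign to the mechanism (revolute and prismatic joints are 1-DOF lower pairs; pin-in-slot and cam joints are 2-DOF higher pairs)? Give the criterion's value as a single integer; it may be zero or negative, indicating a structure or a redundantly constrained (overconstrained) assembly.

ground; <1,0,0>
#1 <2,0,0>
C:1↔0 J2 <2,0,1>
#2 <3,0,1>
#3 <4,0,1>
C:1↔2 J2 <4,0,2>
R:2↔3 J1 <4,1,2>
#4 <5,1,2>
C:2↔0 J2 <5,1,3>
C:4↔0 J2 <5,1,4>
#5 <6,1,4>
C:5↔2 J2 <6,1,5>
C:3↔5 J2 <6,1,6>
R:4↔2 J1 <6,2,6>
R:1↔3 J1 <6,3,6>
#6 <7,3,6>
R:6↔4 J1 <7,4,6>
P:2↔6 J1 <7,5,6>
3×6 − 2×5 − 1×6 = 2

M = 2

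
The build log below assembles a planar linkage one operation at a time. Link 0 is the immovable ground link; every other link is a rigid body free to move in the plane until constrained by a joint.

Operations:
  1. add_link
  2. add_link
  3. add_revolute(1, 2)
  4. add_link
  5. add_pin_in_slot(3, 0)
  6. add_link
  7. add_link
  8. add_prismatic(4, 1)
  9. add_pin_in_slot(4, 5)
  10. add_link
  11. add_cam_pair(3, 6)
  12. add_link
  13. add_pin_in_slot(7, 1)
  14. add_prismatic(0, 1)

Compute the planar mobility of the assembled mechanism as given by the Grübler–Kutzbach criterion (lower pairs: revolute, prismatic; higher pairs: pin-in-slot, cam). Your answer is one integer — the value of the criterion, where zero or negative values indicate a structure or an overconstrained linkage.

link 0 = ground. State L|J1|J2 = 1|0|0
+link1  2|0|0
+link2  3|0|0
R(1,2) f=1→J1  3|1|0
+link3  4|1|0
PS(3,0) f=2→J2  4|1|1
+link4  5|1|1
+link5  6|1|1
P(4,1) f=1→J1  6|2|1
PS(4,5) f=2→J2  6|2|2
+link6  7|2|2
C(3,6) f=2→J2  7|2|3
+link7  8|2|3
PS(7,1) f=2→J2  8|2|4
P(0,1) f=1→J1  8|3|4
M = 3(8−1)−2·3−4 = 21−6−4 = 11

M = 11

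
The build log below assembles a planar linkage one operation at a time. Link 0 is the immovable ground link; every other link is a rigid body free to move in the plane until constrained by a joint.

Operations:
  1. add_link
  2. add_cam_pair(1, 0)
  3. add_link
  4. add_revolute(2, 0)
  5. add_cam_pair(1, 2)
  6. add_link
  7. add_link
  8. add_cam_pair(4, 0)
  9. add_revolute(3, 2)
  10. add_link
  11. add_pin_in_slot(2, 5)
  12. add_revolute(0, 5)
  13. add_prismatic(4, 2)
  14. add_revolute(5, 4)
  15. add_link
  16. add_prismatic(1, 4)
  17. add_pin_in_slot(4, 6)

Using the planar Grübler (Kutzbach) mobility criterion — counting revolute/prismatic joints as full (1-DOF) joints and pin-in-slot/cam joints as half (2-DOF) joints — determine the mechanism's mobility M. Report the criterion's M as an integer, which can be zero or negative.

M = 1

[1;0;0] (link 0 is ground)
L+ [2;0;0]
C(1,0)∈J2 [2;0;1]
L+ [3;0;1]
R(2,0)∈J1 [3;1;1]
C(1,2)∈J2 [3;1;2]
L+ [4;1;2]
L+ [5;1;2]
C(4,0)∈J2 [5;1;3]
R(3,2)∈J1 [5;2;3]
L+ [6;2;3]
PS(2,5)∈J2 [6;2;4]
R(0,5)∈J1 [6;3;4]
P(4,2)∈J1 [6;4;4]
R(5,4)∈J1 [6;5;4]
L+ [7;5;4]
P(1,4)∈J1 [7;6;4]
PS(4,6)∈J2 [7;6;5]
mobility = 18 − 12 − 5 = 1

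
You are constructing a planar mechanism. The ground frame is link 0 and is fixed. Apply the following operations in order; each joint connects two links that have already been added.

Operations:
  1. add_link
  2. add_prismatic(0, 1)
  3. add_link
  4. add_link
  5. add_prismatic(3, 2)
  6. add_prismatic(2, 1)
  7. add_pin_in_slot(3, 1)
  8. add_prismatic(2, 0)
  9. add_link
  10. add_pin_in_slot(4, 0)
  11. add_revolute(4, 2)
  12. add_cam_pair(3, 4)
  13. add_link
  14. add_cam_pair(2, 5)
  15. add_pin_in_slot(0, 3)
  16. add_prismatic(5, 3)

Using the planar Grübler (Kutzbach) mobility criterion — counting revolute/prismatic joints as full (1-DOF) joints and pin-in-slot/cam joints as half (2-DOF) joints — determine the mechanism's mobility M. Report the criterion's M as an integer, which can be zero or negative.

(L,J1,J2)=(1,0,0); link0 fixed
link1: (2,0,0)
P 0-1 [J1]: (2,1,0)
link2: (3,1,0)
link3: (4,1,0)
P 3-2 [J1]: (4,2,0)
P 2-1 [J1]: (4,3,0)
PS 3-1 [J2]: (4,3,1)
P 2-0 [J1]: (4,4,1)
link4: (5,4,1)
PS 4-0 [J2]: (5,4,2)
R 4-2 [J1]: (5,5,2)
C 3-4 [J2]: (5,5,3)
link5: (6,5,3)
C 2-5 [J2]: (6,5,4)
PS 0-3 [J2]: (6,5,5)
P 5-3 [J1]: (6,6,5)
Grübler: 3·5 − 2·6 − 5 = -2

M = -2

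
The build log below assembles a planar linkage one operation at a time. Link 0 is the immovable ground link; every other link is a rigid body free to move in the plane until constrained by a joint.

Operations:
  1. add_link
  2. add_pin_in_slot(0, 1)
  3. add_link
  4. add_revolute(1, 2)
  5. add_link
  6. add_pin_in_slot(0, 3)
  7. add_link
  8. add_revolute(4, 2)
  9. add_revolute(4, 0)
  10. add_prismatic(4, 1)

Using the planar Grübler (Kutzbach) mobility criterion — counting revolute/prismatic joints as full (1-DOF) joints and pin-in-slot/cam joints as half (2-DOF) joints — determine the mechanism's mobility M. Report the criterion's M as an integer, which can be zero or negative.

M = 2

(L,J1,J2)=(1,0,0); link0 fixed
link1: (2,0,0)
PS 0-1 [J2]: (2,0,1)
link2: (3,0,1)
R 1-2 [J1]: (3,1,1)
link3: (4,1,1)
PS 0-3 [J2]: (4,1,2)
link4: (5,1,2)
R 4-2 [J1]: (5,2,2)
R 4-0 [J1]: (5,3,2)
P 4-1 [J1]: (5,4,2)
Grübler: 3·4 − 2·4 − 2 = 2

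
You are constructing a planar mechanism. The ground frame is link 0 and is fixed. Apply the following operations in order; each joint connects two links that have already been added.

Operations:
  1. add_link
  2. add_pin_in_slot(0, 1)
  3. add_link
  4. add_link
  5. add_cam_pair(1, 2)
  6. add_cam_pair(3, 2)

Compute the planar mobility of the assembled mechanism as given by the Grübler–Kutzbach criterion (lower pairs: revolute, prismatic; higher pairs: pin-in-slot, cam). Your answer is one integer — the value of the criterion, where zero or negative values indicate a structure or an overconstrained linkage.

M = 6

L=1 J1=0 J2=0
add link → L=2 J1=0 J2=0
PS@0,1 dof=2 J2 → L=2 J1=0 J2=1
add link → L=3 J1=0 J2=1
add link → L=4 J1=0 J2=1
C@1,2 dof=2 J2 → L=4 J1=0 J2=2
C@3,2 dof=2 J2 → L=4 J1=0 J2=3
M=3(L−1)−2J1−J2=3·3−2·0−3=6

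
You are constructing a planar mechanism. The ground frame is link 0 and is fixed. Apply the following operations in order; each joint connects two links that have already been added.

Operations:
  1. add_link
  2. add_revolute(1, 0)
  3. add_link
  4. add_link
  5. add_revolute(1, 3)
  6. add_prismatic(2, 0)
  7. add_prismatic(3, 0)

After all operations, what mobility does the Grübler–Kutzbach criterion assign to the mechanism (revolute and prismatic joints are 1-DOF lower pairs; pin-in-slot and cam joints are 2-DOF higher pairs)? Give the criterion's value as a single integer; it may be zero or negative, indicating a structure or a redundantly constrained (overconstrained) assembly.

L=1 J1=0 J2=0
add link → L=2 J1=0 J2=0
R@1,0 dof=1 J1 → L=2 J1=1 J2=0
add link → L=3 J1=1 J2=0
add link → L=4 J1=1 J2=0
R@1,3 dof=1 J1 → L=4 J1=2 J2=0
P@2,0 dof=1 J1 → L=4 J1=3 J2=0
P@3,0 dof=1 J1 → L=4 J1=4 J2=0
M=3(L−1)−2J1−J2=3·3−2·4−0=1

M = 1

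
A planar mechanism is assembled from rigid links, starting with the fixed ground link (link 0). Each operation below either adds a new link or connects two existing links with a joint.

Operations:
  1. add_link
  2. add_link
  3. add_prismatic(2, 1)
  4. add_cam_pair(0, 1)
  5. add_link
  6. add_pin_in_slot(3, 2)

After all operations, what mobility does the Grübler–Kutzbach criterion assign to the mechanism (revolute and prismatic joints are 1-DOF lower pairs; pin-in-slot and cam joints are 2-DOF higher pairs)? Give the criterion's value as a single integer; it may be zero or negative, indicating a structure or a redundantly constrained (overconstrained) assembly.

M = 5

(L,J1,J2)=(1,0,0); link0 fixed
link1: (2,0,0)
link2: (3,0,0)
P 2-1 [J1]: (3,1,0)
C 0-1 [J2]: (3,1,1)
link3: (4,1,1)
PS 3-2 [J2]: (4,1,2)
Grübler: 3·3 − 2·1 − 2 = 5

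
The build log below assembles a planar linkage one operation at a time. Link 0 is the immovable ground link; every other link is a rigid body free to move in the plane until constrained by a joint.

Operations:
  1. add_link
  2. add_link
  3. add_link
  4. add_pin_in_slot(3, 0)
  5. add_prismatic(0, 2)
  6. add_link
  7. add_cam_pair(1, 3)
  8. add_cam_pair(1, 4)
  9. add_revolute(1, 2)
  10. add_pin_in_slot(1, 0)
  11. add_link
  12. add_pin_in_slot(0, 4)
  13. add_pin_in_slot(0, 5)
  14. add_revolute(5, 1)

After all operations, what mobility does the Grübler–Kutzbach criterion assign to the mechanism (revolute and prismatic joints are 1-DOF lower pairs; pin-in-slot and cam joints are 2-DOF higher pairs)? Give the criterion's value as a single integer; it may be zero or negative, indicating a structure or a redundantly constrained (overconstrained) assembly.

(L,J1,J2)=(1,0,0); link0 fixed
link1: (2,0,0)
link2: (3,0,0)
link3: (4,0,0)
PS 3-0 [J2]: (4,0,1)
P 0-2 [J1]: (4,1,1)
link4: (5,1,1)
C 1-3 [J2]: (5,1,2)
C 1-4 [J2]: (5,1,3)
R 1-2 [J1]: (5,2,3)
PS 1-0 [J2]: (5,2,4)
link5: (6,2,4)
PS 0-4 [J2]: (6,2,5)
PS 0-5 [J2]: (6,2,6)
R 5-1 [J1]: (6,3,6)
Grübler: 3·5 − 2·3 − 6 = 3

M = 3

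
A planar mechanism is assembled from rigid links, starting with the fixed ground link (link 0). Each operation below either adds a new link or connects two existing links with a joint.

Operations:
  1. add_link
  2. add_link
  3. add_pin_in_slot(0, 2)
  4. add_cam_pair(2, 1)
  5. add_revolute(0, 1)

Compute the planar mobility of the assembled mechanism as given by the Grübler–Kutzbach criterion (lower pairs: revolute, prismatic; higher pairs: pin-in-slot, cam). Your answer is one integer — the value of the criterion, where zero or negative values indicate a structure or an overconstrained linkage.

link 0 = ground. State L|J1|J2 = 1|0|0
+link1  2|0|0
+link2  3|0|0
PS(0,2) f=2→J2  3|0|1
C(2,1) f=2→J2  3|0|2
R(0,1) f=1→J1  3|1|2
M = 3(3−1)−2·1−2 = 6−2−2 = 2

M = 2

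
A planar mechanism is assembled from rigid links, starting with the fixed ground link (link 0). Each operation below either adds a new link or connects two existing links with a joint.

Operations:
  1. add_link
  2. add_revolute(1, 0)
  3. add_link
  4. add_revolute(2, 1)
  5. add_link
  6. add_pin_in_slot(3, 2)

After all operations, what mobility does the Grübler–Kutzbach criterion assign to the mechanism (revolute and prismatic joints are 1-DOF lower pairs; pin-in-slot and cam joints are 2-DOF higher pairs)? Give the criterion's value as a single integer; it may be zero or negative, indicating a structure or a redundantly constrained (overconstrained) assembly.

M = 4

link 0 = ground. State L|J1|J2 = 1|0|0
+link1  2|0|0
R(1,0) f=1→J1  2|1|0
+link2  3|1|0
R(2,1) f=1→J1  3|2|0
+link3  4|2|0
PS(3,2) f=2→J2  4|2|1
M = 3(4−1)−2·2−1 = 9−4−1 = 4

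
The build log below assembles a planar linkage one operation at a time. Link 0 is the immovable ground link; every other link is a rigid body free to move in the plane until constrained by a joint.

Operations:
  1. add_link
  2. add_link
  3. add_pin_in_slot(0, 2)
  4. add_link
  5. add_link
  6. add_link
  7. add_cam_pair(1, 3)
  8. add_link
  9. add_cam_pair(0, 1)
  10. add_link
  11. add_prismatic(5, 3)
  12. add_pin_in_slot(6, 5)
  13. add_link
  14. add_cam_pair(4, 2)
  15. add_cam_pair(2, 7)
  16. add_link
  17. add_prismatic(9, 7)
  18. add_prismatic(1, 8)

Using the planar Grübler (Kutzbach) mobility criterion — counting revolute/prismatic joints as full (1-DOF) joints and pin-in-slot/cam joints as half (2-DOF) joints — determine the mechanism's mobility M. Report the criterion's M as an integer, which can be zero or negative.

ground; <1,0,0>
#1 <2,0,0>
#2 <3,0,0>
PS:0↔2 J2 <3,0,1>
#3 <4,0,1>
#4 <5,0,1>
#5 <6,0,1>
C:1↔3 J2 <6,0,2>
#6 <7,0,2>
C:0↔1 J2 <7,0,3>
#7 <8,0,3>
P:5↔3 J1 <8,1,3>
PS:6↔5 J2 <8,1,4>
#8 <9,1,4>
C:4↔2 J2 <9,1,5>
C:2↔7 J2 <9,1,6>
#9 <10,1,6>
P:9↔7 J1 <10,2,6>
P:1↔8 J1 <10,3,6>
3×9 − 2×3 − 1×6 = 15

M = 15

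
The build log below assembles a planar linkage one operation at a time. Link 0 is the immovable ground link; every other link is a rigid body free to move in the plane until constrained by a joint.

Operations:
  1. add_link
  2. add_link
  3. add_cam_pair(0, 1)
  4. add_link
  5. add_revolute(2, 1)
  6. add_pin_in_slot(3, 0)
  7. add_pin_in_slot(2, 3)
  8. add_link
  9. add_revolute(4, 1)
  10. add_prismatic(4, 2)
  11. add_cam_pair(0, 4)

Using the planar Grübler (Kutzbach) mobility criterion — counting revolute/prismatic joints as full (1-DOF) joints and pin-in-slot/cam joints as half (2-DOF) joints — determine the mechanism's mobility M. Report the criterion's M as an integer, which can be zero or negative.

M = 2

[1;0;0] (link 0 is ground)
L+ [2;0;0]
L+ [3;0;0]
C(0,1)∈J2 [3;0;1]
L+ [4;0;1]
R(2,1)∈J1 [4;1;1]
PS(3,0)∈J2 [4;1;2]
PS(2,3)∈J2 [4;1;3]
L+ [5;1;3]
R(4,1)∈J1 [5;2;3]
P(4,2)∈J1 [5;3;3]
C(0,4)∈J2 [5;3;4]
mobility = 12 − 6 − 4 = 2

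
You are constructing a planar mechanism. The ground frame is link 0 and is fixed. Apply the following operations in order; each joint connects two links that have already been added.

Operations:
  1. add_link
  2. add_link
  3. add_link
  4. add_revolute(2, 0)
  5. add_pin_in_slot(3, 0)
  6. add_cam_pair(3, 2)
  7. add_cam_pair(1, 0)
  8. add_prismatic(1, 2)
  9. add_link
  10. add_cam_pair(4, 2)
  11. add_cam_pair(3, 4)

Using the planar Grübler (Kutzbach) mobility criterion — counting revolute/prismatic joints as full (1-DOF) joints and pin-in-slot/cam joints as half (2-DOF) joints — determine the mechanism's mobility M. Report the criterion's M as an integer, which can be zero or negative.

(L,J1,J2)=(1,0,0); link0 fixed
link1: (2,0,0)
link2: (3,0,0)
link3: (4,0,0)
R 2-0 [J1]: (4,1,0)
PS 3-0 [J2]: (4,1,1)
C 3-2 [J2]: (4,1,2)
C 1-0 [J2]: (4,1,3)
P 1-2 [J1]: (4,2,3)
link4: (5,2,3)
C 4-2 [J2]: (5,2,4)
C 3-4 [J2]: (5,2,5)
Grübler: 3·4 − 2·2 − 5 = 3

M = 3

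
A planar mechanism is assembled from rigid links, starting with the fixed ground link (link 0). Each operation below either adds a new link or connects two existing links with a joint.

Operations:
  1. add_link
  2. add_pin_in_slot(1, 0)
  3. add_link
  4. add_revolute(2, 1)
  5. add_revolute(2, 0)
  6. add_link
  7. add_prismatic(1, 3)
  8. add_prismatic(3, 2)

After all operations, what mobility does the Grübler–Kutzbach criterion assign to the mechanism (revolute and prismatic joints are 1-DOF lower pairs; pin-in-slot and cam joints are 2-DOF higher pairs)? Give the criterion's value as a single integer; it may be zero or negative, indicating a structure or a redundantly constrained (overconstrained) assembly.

[1;0;0] (link 0 is ground)
L+ [2;0;0]
PS(1,0)∈J2 [2;0;1]
L+ [3;0;1]
R(2,1)∈J1 [3;1;1]
R(2,0)∈J1 [3;2;1]
L+ [4;2;1]
P(1,3)∈J1 [4;3;1]
P(3,2)∈J1 [4;4;1]
mobility = 9 − 8 − 1 = 0

M = 0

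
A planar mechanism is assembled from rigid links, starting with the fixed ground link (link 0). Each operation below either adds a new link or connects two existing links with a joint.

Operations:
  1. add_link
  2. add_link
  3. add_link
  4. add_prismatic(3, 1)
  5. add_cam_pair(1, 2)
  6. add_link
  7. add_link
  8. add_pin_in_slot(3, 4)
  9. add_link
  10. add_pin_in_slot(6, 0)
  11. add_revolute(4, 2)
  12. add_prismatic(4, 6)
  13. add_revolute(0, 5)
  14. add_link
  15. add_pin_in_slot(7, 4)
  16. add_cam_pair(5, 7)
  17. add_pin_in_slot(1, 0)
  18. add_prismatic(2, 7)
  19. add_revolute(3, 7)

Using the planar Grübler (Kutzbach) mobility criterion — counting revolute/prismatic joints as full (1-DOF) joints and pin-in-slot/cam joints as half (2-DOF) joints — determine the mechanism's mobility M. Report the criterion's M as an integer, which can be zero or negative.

M = 3

link 0 = ground. State L|J1|J2 = 1|0|0
+link1  2|0|0
+link2  3|0|0
+link3  4|0|0
P(3,1) f=1→J1  4|1|0
C(1,2) f=2→J2  4|1|1
+link4  5|1|1
+link5  6|1|1
PS(3,4) f=2→J2  6|1|2
+link6  7|1|2
PS(6,0) f=2→J2  7|1|3
R(4,2) f=1→J1  7|2|3
P(4,6) f=1→J1  7|3|3
R(0,5) f=1→J1  7|4|3
+link7  8|4|3
PS(7,4) f=2→J2  8|4|4
C(5,7) f=2→J2  8|4|5
PS(1,0) f=2→J2  8|4|6
P(2,7) f=1→J1  8|5|6
R(3,7) f=1→J1  8|6|6
M = 3(8−1)−2·6−6 = 21−12−6 = 3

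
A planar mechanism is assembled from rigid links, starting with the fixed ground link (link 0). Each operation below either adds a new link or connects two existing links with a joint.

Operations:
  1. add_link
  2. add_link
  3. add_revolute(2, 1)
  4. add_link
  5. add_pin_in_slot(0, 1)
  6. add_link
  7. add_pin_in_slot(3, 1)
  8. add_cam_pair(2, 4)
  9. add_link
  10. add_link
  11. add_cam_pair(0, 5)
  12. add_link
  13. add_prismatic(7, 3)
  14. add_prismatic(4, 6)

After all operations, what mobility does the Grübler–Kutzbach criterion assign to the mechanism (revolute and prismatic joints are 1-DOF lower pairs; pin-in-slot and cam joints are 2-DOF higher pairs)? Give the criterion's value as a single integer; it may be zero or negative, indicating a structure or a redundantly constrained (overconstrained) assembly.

L=1 J1=0 J2=0
add link → L=2 J1=0 J2=0
add link → L=3 J1=0 J2=0
R@2,1 dof=1 J1 → L=3 J1=1 J2=0
add link → L=4 J1=1 J2=0
PS@0,1 dof=2 J2 → L=4 J1=1 J2=1
add link → L=5 J1=1 J2=1
PS@3,1 dof=2 J2 → L=5 J1=1 J2=2
C@2,4 dof=2 J2 → L=5 J1=1 J2=3
add link → L=6 J1=1 J2=3
add link → L=7 J1=1 J2=3
C@0,5 dof=2 J2 → L=7 J1=1 J2=4
add link → L=8 J1=1 J2=4
P@7,3 dof=1 J1 → L=8 J1=2 J2=4
P@4,6 dof=1 J1 → L=8 J1=3 J2=4
M=3(L−1)−2J1−J2=3·7−2·3−4=11

M = 11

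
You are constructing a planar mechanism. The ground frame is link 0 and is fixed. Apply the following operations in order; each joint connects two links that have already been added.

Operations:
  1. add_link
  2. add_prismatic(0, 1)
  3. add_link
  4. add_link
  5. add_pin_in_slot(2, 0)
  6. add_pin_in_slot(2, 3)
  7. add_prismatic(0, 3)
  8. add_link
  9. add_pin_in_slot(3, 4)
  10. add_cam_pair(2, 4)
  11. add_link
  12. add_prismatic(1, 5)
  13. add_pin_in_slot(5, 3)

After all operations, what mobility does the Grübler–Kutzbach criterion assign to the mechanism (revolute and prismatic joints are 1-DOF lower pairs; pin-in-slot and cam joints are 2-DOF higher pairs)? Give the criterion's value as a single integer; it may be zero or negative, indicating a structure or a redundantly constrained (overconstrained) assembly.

(L,J1,J2)=(1,0,0); link0 fixed
link1: (2,0,0)
P 0-1 [J1]: (2,1,0)
link2: (3,1,0)
link3: (4,1,0)
PS 2-0 [J2]: (4,1,1)
PS 2-3 [J2]: (4,1,2)
P 0-3 [J1]: (4,2,2)
link4: (5,2,2)
PS 3-4 [J2]: (5,2,3)
C 2-4 [J2]: (5,2,4)
link5: (6,2,4)
P 1-5 [J1]: (6,3,4)
PS 5-3 [J2]: (6,3,5)
Grübler: 3·5 − 2·3 − 5 = 4

M = 4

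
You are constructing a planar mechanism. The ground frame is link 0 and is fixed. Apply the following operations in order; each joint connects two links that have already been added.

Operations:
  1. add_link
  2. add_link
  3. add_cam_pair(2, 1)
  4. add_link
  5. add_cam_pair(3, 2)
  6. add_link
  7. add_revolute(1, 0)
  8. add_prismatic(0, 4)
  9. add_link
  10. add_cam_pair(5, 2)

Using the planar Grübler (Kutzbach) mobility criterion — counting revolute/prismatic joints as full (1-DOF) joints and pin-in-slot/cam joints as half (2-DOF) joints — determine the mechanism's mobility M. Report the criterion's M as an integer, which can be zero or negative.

M = 8

[1;0;0] (link 0 is ground)
L+ [2;0;0]
L+ [3;0;0]
C(2,1)∈J2 [3;0;1]
L+ [4;0;1]
C(3,2)∈J2 [4;0;2]
L+ [5;0;2]
R(1,0)∈J1 [5;1;2]
P(0,4)∈J1 [5;2;2]
L+ [6;2;2]
C(5,2)∈J2 [6;2;3]
mobility = 15 − 4 − 3 = 8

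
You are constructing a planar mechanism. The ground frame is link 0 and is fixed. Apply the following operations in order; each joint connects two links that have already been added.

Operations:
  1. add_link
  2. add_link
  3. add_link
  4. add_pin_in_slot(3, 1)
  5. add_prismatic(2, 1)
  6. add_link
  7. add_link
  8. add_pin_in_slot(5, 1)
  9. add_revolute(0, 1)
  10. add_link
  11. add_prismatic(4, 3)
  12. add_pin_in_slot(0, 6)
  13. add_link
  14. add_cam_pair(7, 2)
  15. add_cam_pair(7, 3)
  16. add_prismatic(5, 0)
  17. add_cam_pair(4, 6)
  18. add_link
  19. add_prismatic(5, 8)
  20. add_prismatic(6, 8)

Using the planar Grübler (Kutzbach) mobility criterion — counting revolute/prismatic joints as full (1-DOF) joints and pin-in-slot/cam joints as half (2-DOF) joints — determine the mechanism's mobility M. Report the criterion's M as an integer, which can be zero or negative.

link 0 = ground. State L|J1|J2 = 1|0|0
+link1  2|0|0
+link2  3|0|0
+link3  4|0|0
PS(3,1) f=2→J2  4|0|1
P(2,1) f=1→J1  4|1|1
+link4  5|1|1
+link5  6|1|1
PS(5,1) f=2→J2  6|1|2
R(0,1) f=1→J1  6|2|2
+link6  7|2|2
P(4,3) f=1→J1  7|3|2
PS(0,6) f=2→J2  7|3|3
+link7  8|3|3
C(7,2) f=2→J2  8|3|4
C(7,3) f=2→J2  8|3|5
P(5,0) f=1→J1  8|4|5
C(4,6) f=2→J2  8|4|6
+link8  9|4|6
P(5,8) f=1→J1  9|5|6
P(6,8) f=1→J1  9|6|6
M = 3(9−1)−2·6−6 = 24−12−6 = 6

M = 6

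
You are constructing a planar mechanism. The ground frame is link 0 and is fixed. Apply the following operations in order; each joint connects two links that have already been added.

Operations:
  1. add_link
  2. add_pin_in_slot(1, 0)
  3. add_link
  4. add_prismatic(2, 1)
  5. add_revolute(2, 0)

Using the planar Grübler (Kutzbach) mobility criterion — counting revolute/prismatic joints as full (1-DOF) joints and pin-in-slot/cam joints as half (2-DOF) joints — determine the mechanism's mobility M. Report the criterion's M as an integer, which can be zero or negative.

ground; <1,0,0>
#1 <2,0,0>
PS:1↔0 J2 <2,0,1>
#2 <3,0,1>
P:2↔1 J1 <3,1,1>
R:2↔0 J1 <3,2,1>
3×2 − 2×2 − 1×1 = 1

M = 1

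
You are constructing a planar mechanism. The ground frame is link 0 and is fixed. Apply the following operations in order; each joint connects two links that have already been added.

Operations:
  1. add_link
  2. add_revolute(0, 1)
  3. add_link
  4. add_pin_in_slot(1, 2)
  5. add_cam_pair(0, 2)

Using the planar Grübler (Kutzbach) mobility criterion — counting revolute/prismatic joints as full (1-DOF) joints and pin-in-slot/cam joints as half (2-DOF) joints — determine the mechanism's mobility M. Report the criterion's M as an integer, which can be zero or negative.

ground; <1,0,0>
#1 <2,0,0>
R:0↔1 J1 <2,1,0>
#2 <3,1,0>
PS:1↔2 J2 <3,1,1>
C:0↔2 J2 <3,1,2>
3×2 − 2×1 − 1×2 = 2

M = 2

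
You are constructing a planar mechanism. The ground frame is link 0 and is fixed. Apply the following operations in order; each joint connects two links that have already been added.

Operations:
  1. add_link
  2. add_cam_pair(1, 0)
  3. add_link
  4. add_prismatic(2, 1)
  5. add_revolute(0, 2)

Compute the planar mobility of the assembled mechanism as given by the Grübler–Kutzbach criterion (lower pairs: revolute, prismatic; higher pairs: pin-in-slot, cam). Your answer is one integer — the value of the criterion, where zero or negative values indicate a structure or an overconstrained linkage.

L=1 J1=0 J2=0
add link → L=2 J1=0 J2=0
C@1,0 dof=2 J2 → L=2 J1=0 J2=1
add link → L=3 J1=0 J2=1
P@2,1 dof=1 J1 → L=3 J1=1 J2=1
R@0,2 dof=1 J1 → L=3 J1=2 J2=1
M=3(L−1)−2J1−J2=3·2−2·2−1=1

M = 1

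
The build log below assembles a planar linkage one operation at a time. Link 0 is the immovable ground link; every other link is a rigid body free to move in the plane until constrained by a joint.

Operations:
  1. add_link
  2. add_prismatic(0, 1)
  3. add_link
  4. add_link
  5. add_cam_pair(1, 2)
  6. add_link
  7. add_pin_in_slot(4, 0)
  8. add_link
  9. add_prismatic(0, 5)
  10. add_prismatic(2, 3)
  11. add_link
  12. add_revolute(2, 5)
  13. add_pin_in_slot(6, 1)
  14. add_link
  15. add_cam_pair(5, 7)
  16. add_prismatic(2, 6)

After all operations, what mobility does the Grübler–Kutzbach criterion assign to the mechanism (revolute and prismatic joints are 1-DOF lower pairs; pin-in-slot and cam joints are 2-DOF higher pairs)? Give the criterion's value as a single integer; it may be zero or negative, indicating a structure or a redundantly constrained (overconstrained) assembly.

(L,J1,J2)=(1,0,0); link0 fixed
link1: (2,0,0)
P 0-1 [J1]: (2,1,0)
link2: (3,1,0)
link3: (4,1,0)
C 1-2 [J2]: (4,1,1)
link4: (5,1,1)
PS 4-0 [J2]: (5,1,2)
link5: (6,1,2)
P 0-5 [J1]: (6,2,2)
P 2-3 [J1]: (6,3,2)
link6: (7,3,2)
R 2-5 [J1]: (7,4,2)
PS 6-1 [J2]: (7,4,3)
link7: (8,4,3)
C 5-7 [J2]: (8,4,4)
P 2-6 [J1]: (8,5,4)
Grübler: 3·7 − 2·5 − 4 = 7

M = 7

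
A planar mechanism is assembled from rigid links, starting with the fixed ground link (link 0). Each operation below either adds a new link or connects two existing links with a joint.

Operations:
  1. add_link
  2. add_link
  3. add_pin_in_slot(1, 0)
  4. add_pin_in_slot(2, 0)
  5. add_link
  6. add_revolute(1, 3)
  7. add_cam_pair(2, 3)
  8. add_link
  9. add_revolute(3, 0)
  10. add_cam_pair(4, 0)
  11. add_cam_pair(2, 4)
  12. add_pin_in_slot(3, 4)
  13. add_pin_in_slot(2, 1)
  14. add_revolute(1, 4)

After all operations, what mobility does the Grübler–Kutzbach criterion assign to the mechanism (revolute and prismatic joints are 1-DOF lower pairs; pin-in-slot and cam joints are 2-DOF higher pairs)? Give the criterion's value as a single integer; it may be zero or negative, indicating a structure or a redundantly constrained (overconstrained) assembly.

M = -1

link 0 = ground. State L|J1|J2 = 1|0|0
+link1  2|0|0
+link2  3|0|0
PS(1,0) f=2→J2  3|0|1
PS(2,0) f=2→J2  3|0|2
+link3  4|0|2
R(1,3) f=1→J1  4|1|2
C(2,3) f=2→J2  4|1|3
+link4  5|1|3
R(3,0) f=1→J1  5|2|3
C(4,0) f=2→J2  5|2|4
C(2,4) f=2→J2  5|2|5
PS(3,4) f=2→J2  5|2|6
PS(2,1) f=2→J2  5|2|7
R(1,4) f=1→J1  5|3|7
M = 3(5−1)−2·3−7 = 12−6−7 = -1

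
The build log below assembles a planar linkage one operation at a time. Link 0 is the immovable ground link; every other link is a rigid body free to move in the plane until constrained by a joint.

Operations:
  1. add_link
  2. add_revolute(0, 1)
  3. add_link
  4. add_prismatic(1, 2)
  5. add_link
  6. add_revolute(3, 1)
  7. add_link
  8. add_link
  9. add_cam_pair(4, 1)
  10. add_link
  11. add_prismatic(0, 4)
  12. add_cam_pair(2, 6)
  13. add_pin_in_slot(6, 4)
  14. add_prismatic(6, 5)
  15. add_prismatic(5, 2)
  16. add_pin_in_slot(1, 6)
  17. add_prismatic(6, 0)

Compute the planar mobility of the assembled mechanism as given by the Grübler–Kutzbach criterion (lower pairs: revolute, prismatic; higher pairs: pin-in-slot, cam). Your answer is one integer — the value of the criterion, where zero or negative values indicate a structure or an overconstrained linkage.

L=1 J1=0 J2=0
add link → L=2 J1=0 J2=0
R@0,1 dof=1 J1 → L=2 J1=1 J2=0
add link → L=3 J1=1 J2=0
P@1,2 dof=1 J1 → L=3 J1=2 J2=0
add link → L=4 J1=2 J2=0
R@3,1 dof=1 J1 → L=4 J1=3 J2=0
add link → L=5 J1=3 J2=0
add link → L=6 J1=3 J2=0
C@4,1 dof=2 J2 → L=6 J1=3 J2=1
add link → L=7 J1=3 J2=1
P@0,4 dof=1 J1 → L=7 J1=4 J2=1
C@2,6 dof=2 J2 → L=7 J1=4 J2=2
PS@6,4 dof=2 J2 → L=7 J1=4 J2=3
P@6,5 dof=1 J1 → L=7 J1=5 J2=3
P@5,2 dof=1 J1 → L=7 J1=6 J2=3
PS@1,6 dof=2 J2 → L=7 J1=6 J2=4
P@6,0 dof=1 J1 → L=7 J1=7 J2=4
M=3(L−1)−2J1−J2=3·6−2·7−4=0

M = 0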